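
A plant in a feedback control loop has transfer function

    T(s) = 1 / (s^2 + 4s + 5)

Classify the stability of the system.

stable

The denominator s^2 + 4s + 5 factors as (s^2 + 4s + 5), giving poles at s = -2 + j, -2 - j.
Since all poles lie strictly in the left half-plane, the system is stable.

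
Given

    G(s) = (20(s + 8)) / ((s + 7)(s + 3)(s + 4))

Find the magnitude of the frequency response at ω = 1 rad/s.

Substitute s = j1: numerator = 160 + j20, denominator = 70 + j60.
|G(j1)| = |160 + j20| / |70 + j60| = 161.25 / 92.195 ≈ 1.749.

|G(j1)| ≈ 1.749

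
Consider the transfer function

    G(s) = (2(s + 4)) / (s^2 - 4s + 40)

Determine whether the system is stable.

unstable

The poles can be read from the denominator factors: s = 2 ± 6j.
Since the pole(s) at s = 2 + 6j, 2 - 6j lie in the right half-plane, the system is unstable.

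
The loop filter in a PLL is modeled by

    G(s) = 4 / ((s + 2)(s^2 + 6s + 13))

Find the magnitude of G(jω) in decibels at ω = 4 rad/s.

Substitute s = j4: numerator = 4, denominator = -102 + j36.
|G(j4)| = |4| / |-102 + j36| = 4 / 108.17 ≈ 0.03698.
In decibels: 20·log₁₀(0.03698) ≈ -28.6 dB.

|G(j4)|_dB ≈ -28.6 dB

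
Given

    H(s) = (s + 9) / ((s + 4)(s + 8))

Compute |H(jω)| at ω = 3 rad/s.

|H(j3)| ≈ 0.2221

Substitute s = j3: numerator = 9 + j3, denominator = 23 + j36.
|H(j3)| = |9 + j3| / |23 + j36| = 9.4868 / 42.720 ≈ 0.2221.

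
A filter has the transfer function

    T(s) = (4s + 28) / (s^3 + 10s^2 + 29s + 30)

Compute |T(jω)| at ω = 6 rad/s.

Substitute s = j6: numerator = 28 + j24, denominator = -330 - j42.
|T(j6)| = |28 + j24| / |-330 - j42| = 36.878 / 332.66 ≈ 0.1109.

|T(j6)| ≈ 0.1109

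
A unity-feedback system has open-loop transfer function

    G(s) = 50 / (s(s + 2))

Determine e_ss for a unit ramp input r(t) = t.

e_ss = 0.04000

G(s) has one pole at the origin.
This is a Type 1 system. Kv = lim_{s→0} s·G(s) = 50/2 = 25.
e_ss = 1/Kv = 1/(25) = 1/25 ≈ 0.04000.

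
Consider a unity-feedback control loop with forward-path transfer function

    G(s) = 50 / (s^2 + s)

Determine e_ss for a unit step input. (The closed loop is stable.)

e_ss = 0

G(s) has one pole at the origin.
This is a Type 1 system; for a step input the steady-state error is zero.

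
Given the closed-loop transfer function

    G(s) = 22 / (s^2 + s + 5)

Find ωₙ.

ωₙ ≈ 2.236 rad/s

Compare the denominator to the standard form s^2 + 2ζωₙs + ωₙ².
ωₙ² = 5, so ωₙ = √5 ≈ 2.236 rad/s.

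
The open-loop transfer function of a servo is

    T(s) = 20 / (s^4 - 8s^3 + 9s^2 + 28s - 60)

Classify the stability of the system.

The denominator s^4 - 8s^3 + 9s^2 + 28s - 60 factors as (s + 2)(s^2 - 4s + 5)(s - 6), giving poles at s = -2, 2 ± j, 6.
Since the pole(s) at s = 2 ± j, 6 lie in the right half-plane, the system is unstable.

unstable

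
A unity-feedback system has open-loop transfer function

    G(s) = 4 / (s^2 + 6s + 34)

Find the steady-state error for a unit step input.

G(s) has no poles at the origin.
This is a Type 0 system. Kp = lim_{s→0} G(s) = 4/34 = 2/17.
e_ss = 1/(1 + Kp) = 1/(1 + 2/17) = 17/19 ≈ 0.8947.

e_ss = 0.8947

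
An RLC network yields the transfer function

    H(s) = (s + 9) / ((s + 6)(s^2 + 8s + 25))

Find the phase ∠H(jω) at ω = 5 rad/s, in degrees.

At s = j5: numerator = 9 + j5, denominator = -200 + j240.
∠H = ∠num − ∠den = 29.055° − (129.81°) = -100.8°.

∠H(j5) ≈ -100.8°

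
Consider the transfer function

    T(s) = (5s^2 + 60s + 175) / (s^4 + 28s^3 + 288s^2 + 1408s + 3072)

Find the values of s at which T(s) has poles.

s = -4 + 4j, -4 - 4j, -12, -8

The poles are the roots of the denominator s^4 + 28s^3 + 288s^2 + 1408s + 3072 = 0.
Trying s = -12: the polynomial evaluates to 0, so (s + 12) is a factor.
Dividing out leaves s^3 + 16s^2 + 96s + 256 = 0.
This factors further as (s^2 + 8s + 32)(s + 8) = 0.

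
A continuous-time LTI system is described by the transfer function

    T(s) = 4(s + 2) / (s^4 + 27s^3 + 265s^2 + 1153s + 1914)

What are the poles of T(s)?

The poles are the roots of the denominator s^4 + 27s^3 + 265s^2 + 1153s + 1914 = 0.
Trying s = -6: the polynomial evaluates to 0, so (s + 6) is a factor.
Dividing out leaves s^3 + 21s^2 + 139s + 319 = 0.
This factors further as (s^2 + 10s + 29)(s + 11) = 0.

s = -5 ± 2j, -6, -11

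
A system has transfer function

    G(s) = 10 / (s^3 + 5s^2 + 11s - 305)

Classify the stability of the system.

The denominator s^3 + 5s^2 + 11s - 305 factors as (s - 5)(s^2 + 10s + 61), giving poles at s = 5, -5 ± 6j.
Since the pole(s) at s = 5 lie in the right half-plane, the system is unstable.

unstable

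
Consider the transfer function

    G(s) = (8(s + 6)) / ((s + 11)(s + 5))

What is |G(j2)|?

|G(j2)| ≈ 0.8404

Substitute s = j2: numerator = 48 + j16, denominator = 51 + j32.
|G(j2)| = |48 + j16| / |51 + j32| = 50.596 / 60.208 ≈ 0.8404.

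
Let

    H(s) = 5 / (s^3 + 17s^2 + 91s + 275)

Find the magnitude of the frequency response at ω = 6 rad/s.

|H(j6)| ≈ 0.01060

Substitute s = j6: numerator = 5, denominator = -337 + j330.
|H(j6)| = |5| / |-337 + j330| = 5 / 471.67 ≈ 0.01060.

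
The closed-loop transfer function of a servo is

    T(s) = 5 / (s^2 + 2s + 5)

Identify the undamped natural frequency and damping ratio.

ωₙ ≈ 2.236 rad/s, ζ ≈ 0.4472

Compare the denominator to the standard form s^2 + 2ζωₙs + ωₙ².
ωₙ² = 5, so ωₙ = √5 ≈ 2.236 rad/s.
2ζωₙ = 2, so ζ = 2/(2·√5) ≈ 0.4472.
With ζ = 0.4472 the response is underdamped.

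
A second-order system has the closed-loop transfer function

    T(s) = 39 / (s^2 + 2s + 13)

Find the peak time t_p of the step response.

t_p ≈ 0.9069 s

Comparing s^2 + 2s + 13 to s^2 + 2ζωₙs + ωₙ²: ωₙ = √13 ≈ 3.606 rad/s and ζ = 2/(2·√13) ≈ 0.2774.
ζωₙ = 2/2 = 1, so ω_d = ωₙ√(1−ζ²) = √(ωₙ² − (ζωₙ)²) = √(13 − 1²) = √12 ≈ 3.464 rad/s.
t_p = π/ω_d = π/3.464 ≈ 0.9069 s.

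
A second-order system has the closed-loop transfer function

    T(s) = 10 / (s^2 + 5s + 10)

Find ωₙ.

ωₙ ≈ 3.162 rad/s

Compare the denominator to the standard form s^2 + 2ζωₙs + ωₙ².
ωₙ² = 10, so ωₙ = √10 ≈ 3.162 rad/s.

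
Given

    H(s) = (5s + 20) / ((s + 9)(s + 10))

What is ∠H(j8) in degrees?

∠H(j8) ≈ -16.86°

At s = j8: numerator = 20 + j40, denominator = 26 + j152.
∠H = ∠num − ∠den = 63.435° − (80.293°) = -16.86°.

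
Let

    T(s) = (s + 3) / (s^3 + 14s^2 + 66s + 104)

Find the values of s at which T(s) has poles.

The poles are the roots of the denominator s^3 + 14s^2 + 66s + 104 = 0.
Trying s = -4: the polynomial evaluates to 0, so (s + 4) is a factor.
Dividing out leaves s^2 + 10s + 26 = 0.
The quadratic formula then gives s = -5 ± 1j.

s = -5 ± j, -4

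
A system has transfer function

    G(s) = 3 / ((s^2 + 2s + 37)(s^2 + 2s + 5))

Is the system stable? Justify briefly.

The poles can be read from the denominator factors: s = -1 ± 6j, -1 ± 2j.
Since all poles lie strictly in the left half-plane, the system is stable.

stable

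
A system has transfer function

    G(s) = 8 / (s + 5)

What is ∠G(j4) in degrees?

∠G(j4) ≈ -38.66°

At s = j4: numerator = 8, denominator = 5 + j4.
∠G = ∠num − ∠den = 0° − (38.660°) = -38.66°.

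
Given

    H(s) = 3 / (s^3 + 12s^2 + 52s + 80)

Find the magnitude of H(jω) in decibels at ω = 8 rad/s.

Substitute s = j8: numerator = 3, denominator = -688 - j96.
|H(j8)| = |3| / |-688 - j96| = 3 / 694.67 ≈ 0.004319.
In decibels: 20·log₁₀(0.004319) ≈ -47.3 dB.

|H(j8)|_dB ≈ -47.3 dB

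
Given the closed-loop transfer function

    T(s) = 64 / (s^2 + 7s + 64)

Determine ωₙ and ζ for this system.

ωₙ = 8 rad/s, ζ = 0.4375

Compare the denominator to the standard form s^2 + 2ζωₙs + ωₙ².
ωₙ² = 64, so ωₙ = 8 rad/s.
2ζωₙ = 7, so ζ = 7/(2·8) = 0.4375.
With ζ = 0.4375 the response is underdamped.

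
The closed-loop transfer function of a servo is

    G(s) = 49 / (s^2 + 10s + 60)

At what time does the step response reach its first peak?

t_p ≈ 0.5310 s

Comparing s^2 + 10s + 60 to s^2 + 2ζωₙs + ωₙ²: ωₙ = √60 ≈ 7.746 rad/s and ζ = 10/(2·√60) ≈ 0.6455.
ζωₙ = 10/2 = 5, so ω_d = ωₙ√(1−ζ²) = √(ωₙ² − (ζωₙ)²) = √(60 − 5²) = √35 ≈ 5.916 rad/s.
t_p = π/ω_d = π/5.916 ≈ 0.5310 s.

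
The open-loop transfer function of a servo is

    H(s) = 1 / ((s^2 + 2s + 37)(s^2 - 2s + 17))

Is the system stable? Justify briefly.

unstable

The poles can be read from the denominator factors: s = -1 + 6j, -1 - 6j, 1 + 4j, 1 - 4j.
Since the pole(s) at s = 1 + 4j, 1 - 4j lie in the right half-plane, the system is unstable.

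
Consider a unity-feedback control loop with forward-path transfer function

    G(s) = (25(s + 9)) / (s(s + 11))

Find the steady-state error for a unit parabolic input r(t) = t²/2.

e_ss = ∞

G(s) has one pole at the origin.
This is a Type 1 system; Ka = lim_{s→0} s^2·G(s) = 0, so the steady-state error for a parabola input is infinite.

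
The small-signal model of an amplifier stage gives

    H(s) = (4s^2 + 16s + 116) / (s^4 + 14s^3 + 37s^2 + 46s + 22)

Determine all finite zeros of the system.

Set the numerator to zero: 4s^2 + 16s + 116 = 0, i.e. 4·(s^2 + 4s + 29) = 0.
Factoring: (s^2 + 4s + 29) = 0.

s = -2 ± 5j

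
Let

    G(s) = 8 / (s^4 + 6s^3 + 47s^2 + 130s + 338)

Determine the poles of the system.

The poles are the roots of the denominator s^4 + 6s^3 + 47s^2 + 130s + 338 = 0.
No real roots exist; factor into two real quadratics: (s^2 + 4s + 13)(s^2 + 2s + 26) = 0.
Each quadratic gives a conjugate pair via the quadratic formula.

s = -2 + 3j, -2 - 3j, -1 + 5j, -1 - 5j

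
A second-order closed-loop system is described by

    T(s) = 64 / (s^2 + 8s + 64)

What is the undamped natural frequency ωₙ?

Compare the denominator to the standard form s^2 + 2ζωₙs + ωₙ².
ωₙ² = 64, so ωₙ = 8 rad/s.

ωₙ = 8 rad/s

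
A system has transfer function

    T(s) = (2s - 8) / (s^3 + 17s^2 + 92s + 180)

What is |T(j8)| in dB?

Substitute s = j8: numerator = -8 + j16, denominator = -908 + j224.
|T(j8)| = |-8 + j16| / |-908 + j224| = 17.889 / 935.22 ≈ 0.01913.
In decibels: 20·log₁₀(0.01913) ≈ -34.4 dB.

|T(j8)|_dB ≈ -34.4 dB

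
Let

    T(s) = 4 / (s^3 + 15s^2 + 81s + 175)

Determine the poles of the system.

The poles are the roots of the denominator s^3 + 15s^2 + 81s + 175 = 0.
Trying s = -7: the polynomial evaluates to 0, so (s + 7) is a factor.
Dividing out leaves s^2 + 8s + 25 = 0.
The quadratic formula then gives s = -4 ± 3j.

s = -4 ± 3j, -7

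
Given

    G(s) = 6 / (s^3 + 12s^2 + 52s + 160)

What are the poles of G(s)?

s = -2 ± 4j, -8

The poles are the roots of the denominator s^3 + 12s^2 + 52s + 160 = 0.
Trying s = -8: the polynomial evaluates to 0, so (s + 8) is a factor.
Dividing out leaves s^2 + 4s + 20 = 0.
The quadratic formula then gives s = -2 ± 4j.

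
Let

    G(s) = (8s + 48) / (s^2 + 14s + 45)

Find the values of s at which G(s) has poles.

The poles are the roots of the denominator s^2 + 14s + 45 = 0.
Factoring: (s + 5)(s + 9) = 0, so s = -5 and s = -9.

s = -5, -9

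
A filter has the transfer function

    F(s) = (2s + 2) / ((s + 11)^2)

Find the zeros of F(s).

s = -1

Set the numerator to zero: 2s + 2 = 0, i.e. 2·(s + 1) = 0.
So s = -1.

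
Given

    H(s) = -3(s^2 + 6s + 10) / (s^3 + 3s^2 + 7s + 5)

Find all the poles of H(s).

The poles are the roots of the denominator s^3 + 3s^2 + 7s + 5 = 0.
Trying s = -1: the polynomial evaluates to 0, so (s + 1) is a factor.
Dividing out leaves s^2 + 2s + 5 = 0.
The quadratic formula then gives s = -1 ± 2j.

s = -1 + 2j, -1 - 2j, -1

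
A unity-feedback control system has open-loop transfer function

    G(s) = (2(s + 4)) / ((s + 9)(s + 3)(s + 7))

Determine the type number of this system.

The denominator has no factor of s at the origin — no free integrator — so this is a Type 0 system.

Type 0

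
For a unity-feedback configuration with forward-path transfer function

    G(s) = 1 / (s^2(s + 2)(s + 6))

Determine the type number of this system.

The denominator has 2 factors of s at the origin (free integrators), so this is a Type 2 system.

Type 2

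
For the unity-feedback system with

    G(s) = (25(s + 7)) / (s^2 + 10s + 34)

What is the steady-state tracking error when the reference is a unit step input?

e_ss = 0.1627

G(s) has no poles at the origin.
This is a Type 0 system. Kp = lim_{s→0} G(s) = 175/34.
e_ss = 1/(1 + Kp) = 1/(1 + 175/34) = 34/209 ≈ 0.1627.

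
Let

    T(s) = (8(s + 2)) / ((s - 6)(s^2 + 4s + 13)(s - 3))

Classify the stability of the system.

unstable

The poles can be read from the denominator factors: s = 6, -2 ± 3j, 3.
Since the pole(s) at s = 6, 3 lie in the right half-plane, the system is unstable.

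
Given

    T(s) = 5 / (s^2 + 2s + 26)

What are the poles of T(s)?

s = -1 + 5j, -1 - 5j

The poles are the roots of the denominator s^2 + 2s + 26 = 0.
Using the quadratic formula: s = (-2 ± √(-100))/2 = -1 ± 5j.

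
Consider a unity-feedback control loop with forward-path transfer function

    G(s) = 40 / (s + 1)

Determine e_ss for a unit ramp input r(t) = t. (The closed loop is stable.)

e_ss = ∞

G(s) has no poles at the origin.
This is a Type 0 system; Kv = lim_{s→0} s·G(s) = 0, so the steady-state error for a ramp input is infinite.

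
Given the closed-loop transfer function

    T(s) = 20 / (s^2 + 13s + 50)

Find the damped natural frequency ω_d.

Comparing s^2 + 13s + 50 to s^2 + 2ζωₙs + ωₙ²: ωₙ = √50 ≈ 7.071 rad/s and ζ = 13/(2·√50) ≈ 0.9192.
ζωₙ = 13/2 = 6.5, so ω_d = ωₙ√(1−ζ²) = √(ωₙ² − (ζωₙ)²) = √(50 − 6.5²) = √7.75 ≈ 2.784 rad/s.

ω_d ≈ 2.784 rad/s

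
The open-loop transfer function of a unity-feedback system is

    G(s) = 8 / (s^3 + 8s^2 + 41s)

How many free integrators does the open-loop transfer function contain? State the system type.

Type 1

Factor s from the denominator: s^3 + 8s^2 + 41s = s·(s^2 + 8s + 41).
There is 1 pole at the origin, so the system is Type 1.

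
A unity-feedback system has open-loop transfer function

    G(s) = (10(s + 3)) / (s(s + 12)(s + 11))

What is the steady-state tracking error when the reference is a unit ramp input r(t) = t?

G(s) has one pole at the origin.
This is a Type 1 system. Kv = lim_{s→0} s·G(s) = 30/132 = 5/22.
e_ss = 1/Kv = 1/(5/22) = 22/5 ≈ 4.400.

e_ss = 4.400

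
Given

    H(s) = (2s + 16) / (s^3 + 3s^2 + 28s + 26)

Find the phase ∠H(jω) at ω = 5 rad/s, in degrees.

∠H(j5) ≈ -131.0°

At s = j5: numerator = 16 + j10, denominator = -49 + j15.
∠H = ∠num − ∠den = 32.005° − (162.98°) = -131.0°.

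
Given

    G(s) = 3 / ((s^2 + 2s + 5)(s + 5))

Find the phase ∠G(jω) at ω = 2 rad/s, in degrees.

At s = j2: numerator = 3, denominator = -3 + j22.
∠G = ∠num − ∠den = 0° − (97.765°) = -97.77°.

∠G(j2) ≈ -97.77°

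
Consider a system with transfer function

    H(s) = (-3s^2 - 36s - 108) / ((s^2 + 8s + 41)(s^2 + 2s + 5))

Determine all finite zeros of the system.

s = -6, -6

Set the numerator to zero: -3s^2 - 36s - 108 = 0, i.e. -3·(s^2 + 12s + 36) = 0.
Factoring: (s + 6)^2 = 0.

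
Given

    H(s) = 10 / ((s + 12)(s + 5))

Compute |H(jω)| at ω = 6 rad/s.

Substitute s = j6: numerator = 10, denominator = 24 + j102.
|H(j6)| = |10| / |24 + j102| = 10 / 104.79 ≈ 0.09543.

|H(j6)| ≈ 0.09543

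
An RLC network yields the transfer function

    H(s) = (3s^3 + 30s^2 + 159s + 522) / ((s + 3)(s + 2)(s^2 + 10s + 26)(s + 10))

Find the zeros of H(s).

s = -6, -2 + 5j, -2 - 5j

Set the numerator to zero: 3s^3 + 30s^2 + 159s + 522 = 0, i.e. 3·(s^3 + 10s^2 + 53s + 174) = 0.
Factoring: (s + 6)(s^2 + 4s + 29) = 0.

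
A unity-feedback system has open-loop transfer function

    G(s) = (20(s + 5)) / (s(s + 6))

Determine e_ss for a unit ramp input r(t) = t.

G(s) has one pole at the origin.
This is a Type 1 system. Kv = lim_{s→0} s·G(s) = 100/6 = 50/3.
e_ss = 1/Kv = 1/(50/3) = 3/50 ≈ 0.06000.

e_ss = 0.06000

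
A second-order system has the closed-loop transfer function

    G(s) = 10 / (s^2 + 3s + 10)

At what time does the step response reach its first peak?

Comparing s^2 + 3s + 10 to s^2 + 2ζωₙs + ωₙ²: ωₙ = √10 ≈ 3.162 rad/s and ζ = 3/(2·√10) ≈ 0.4743.
ζωₙ = 3/2 = 1.5, so ω_d = ωₙ√(1−ζ²) = √(ωₙ² − (ζωₙ)²) = √(10 − 1.5²) = √7.75 ≈ 2.784 rad/s.
t_p = π/ω_d = π/2.784 ≈ 1.128 s.

t_p ≈ 1.128 s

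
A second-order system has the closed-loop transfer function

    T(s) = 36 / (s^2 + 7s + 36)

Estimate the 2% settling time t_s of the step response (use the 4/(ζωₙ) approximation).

t_s ≈ 1.143 s

Comparing s^2 + 7s + 36 to s^2 + 2ζωₙs + ωₙ²: ωₙ = 6 rad/s and ζ = 7/(2·6) ≈ 0.5833.
ζωₙ = 7/2 = 3.5, so t_s ≈ 4/(ζωₙ) = 4/3.5 ≈ 1.143 s.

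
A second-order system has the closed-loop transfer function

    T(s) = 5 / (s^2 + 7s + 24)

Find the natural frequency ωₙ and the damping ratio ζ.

ωₙ ≈ 4.899 rad/s, ζ ≈ 0.7144

Compare the denominator to the standard form s^2 + 2ζωₙs + ωₙ².
ωₙ² = 24, so ωₙ = √24 ≈ 4.899 rad/s.
2ζωₙ = 7, so ζ = 7/(2·√24) ≈ 0.7144.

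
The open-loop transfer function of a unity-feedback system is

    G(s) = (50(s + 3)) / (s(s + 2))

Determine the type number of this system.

Type 1

The denominator has 1 factor of s at the origin (free integrator), so this is a Type 1 system.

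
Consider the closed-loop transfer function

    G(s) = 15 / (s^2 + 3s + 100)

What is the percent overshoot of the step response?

Comparing s^2 + 3s + 100 to s^2 + 2ζωₙs + ωₙ²: ωₙ = 10 rad/s and ζ = 3/(2·10) = 0.15.
%OS = 100·exp(−πζ/√(1−ζ²)) = 100·exp(−π·0.15/√(1−0.15²)) ≈ 62.1%.

%OS ≈ 62.1%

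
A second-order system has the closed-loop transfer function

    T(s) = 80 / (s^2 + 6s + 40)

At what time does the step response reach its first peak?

t_p ≈ 0.5642 s

Comparing s^2 + 6s + 40 to s^2 + 2ζωₙs + ωₙ²: ωₙ = √40 ≈ 6.325 rad/s and ζ = 6/(2·√40) ≈ 0.4743.
ζωₙ = 6/2 = 3, so ω_d = ωₙ√(1−ζ²) = √(ωₙ² − (ζωₙ)²) = √(40 − 3²) = √31 ≈ 5.568 rad/s.
t_p = π/ω_d = π/5.568 ≈ 0.5642 s.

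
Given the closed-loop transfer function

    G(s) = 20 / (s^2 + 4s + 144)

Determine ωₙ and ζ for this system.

Compare the denominator to the standard form s^2 + 2ζωₙs + ωₙ².
ωₙ² = 144, so ωₙ = 12 rad/s.
2ζωₙ = 4, so ζ = 4/(2·12) ≈ 0.1667.
With ζ = 0.1667 the response is underdamped.

ωₙ = 12 rad/s, ζ ≈ 0.1667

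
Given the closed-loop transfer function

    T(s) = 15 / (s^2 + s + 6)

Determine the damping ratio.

Compare the denominator to the standard form s^2 + 2ζωₙs + ωₙ².
ωₙ² = 6, so ωₙ = √6 ≈ 2.449 rad/s.
2ζωₙ = 1, so ζ = 1/(2·√6) ≈ 0.2041.

ζ ≈ 0.2041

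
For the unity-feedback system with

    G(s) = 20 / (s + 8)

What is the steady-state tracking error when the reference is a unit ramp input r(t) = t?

G(s) has no poles at the origin.
This is a Type 0 system; Kv = lim_{s→0} s·G(s) = 0, so the steady-state error for a ramp input is infinite.

e_ss = ∞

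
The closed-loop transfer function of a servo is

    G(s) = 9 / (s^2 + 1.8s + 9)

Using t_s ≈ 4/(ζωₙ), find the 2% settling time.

t_s ≈ 4.444 s

Comparing s^2 + 1.8s + 9 to s^2 + 2ζωₙs + ωₙ²: ωₙ = 3 rad/s and ζ = 1.8/(2·3) = 0.3.
ζωₙ = 1.8/2 = 0.9, so t_s ≈ 4/(ζωₙ) = 4/0.9 ≈ 4.444 s.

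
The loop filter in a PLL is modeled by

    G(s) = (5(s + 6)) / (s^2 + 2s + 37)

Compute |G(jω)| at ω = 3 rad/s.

Substitute s = j3: numerator = 30 + j15, denominator = 28 + j6.
|G(j3)| = |30 + j15| / |28 + j6| = 33.541 / 28.636 ≈ 1.171.

|G(j3)| ≈ 1.171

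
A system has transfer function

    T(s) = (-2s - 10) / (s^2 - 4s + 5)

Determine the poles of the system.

s = 2 + j, 2 - j

The poles are the roots of the denominator s^2 - 4s + 5 = 0.
Using the quadratic formula: s = (4 ± √(-4))/2 = 2 ± 1j.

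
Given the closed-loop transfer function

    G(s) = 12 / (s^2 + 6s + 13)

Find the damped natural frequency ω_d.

ω_d = 2 rad/s

Comparing s^2 + 6s + 13 to s^2 + 2ζωₙs + ωₙ²: ωₙ = √13 ≈ 3.606 rad/s and ζ = 6/(2·√13) ≈ 0.8321.
ζωₙ = 6/2 = 3, so ω_d = ωₙ√(1−ζ²) = √(ωₙ² − (ζωₙ)²) = √(13 − 3²) = √4 = 2 rad/s.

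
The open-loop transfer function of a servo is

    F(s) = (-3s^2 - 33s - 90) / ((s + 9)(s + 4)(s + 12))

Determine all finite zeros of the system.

Set the numerator to zero: -3s^2 - 33s - 90 = 0, i.e. -3·(s^2 + 11s + 30) = 0.
Factoring: (s + 6)(s + 5) = 0.

s = -6, -5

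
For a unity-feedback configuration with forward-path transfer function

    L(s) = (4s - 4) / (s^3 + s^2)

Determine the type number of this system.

Factor s from the denominator: s^3 + s^2 = s^2·(s + 1).
There are 2 poles at the origin, so the system is Type 2.

Type 2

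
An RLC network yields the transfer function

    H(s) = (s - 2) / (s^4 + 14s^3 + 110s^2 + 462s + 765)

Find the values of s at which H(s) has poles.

The poles are the roots of the denominator s^4 + 14s^3 + 110s^2 + 462s + 765 = 0.
No real roots exist; factor into two real quadratics: (s^2 + 8s + 17)(s^2 + 6s + 45) = 0.
Each quadratic gives a conjugate pair via the quadratic formula.

s = -4 ± j, -3 ± 6j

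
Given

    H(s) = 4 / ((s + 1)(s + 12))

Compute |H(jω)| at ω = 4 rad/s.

Substitute s = j4: numerator = 4, denominator = -4 + j52.
|H(j4)| = |4| / |-4 + j52| = 4 / 52.154 ≈ 0.07670.

|H(j4)| ≈ 0.07670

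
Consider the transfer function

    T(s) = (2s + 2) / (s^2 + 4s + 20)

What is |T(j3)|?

|T(j3)| ≈ 0.3885

Substitute s = j3: numerator = 2 + j6, denominator = 11 + j12.
|T(j3)| = |2 + j6| / |11 + j12| = 6.3246 / 16.279 ≈ 0.3885.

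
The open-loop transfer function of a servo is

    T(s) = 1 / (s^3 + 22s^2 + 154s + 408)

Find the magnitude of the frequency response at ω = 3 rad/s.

Substitute s = j3: numerator = 1, denominator = 210 + j435.
|T(j3)| = |1| / |210 + j435| = 1 / 483.04 ≈ 0.002070.

|T(j3)| ≈ 0.002070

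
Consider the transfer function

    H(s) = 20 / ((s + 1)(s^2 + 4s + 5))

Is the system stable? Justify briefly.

stable

The poles can be read from the denominator factors: s = -1, -2 + j, -2 - j.
Since all poles lie strictly in the left half-plane, the system is stable.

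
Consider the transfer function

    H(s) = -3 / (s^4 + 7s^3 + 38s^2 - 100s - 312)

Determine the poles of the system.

s = 3, -2, -4 ± 6j

The poles are the roots of the denominator s^4 + 7s^3 + 38s^2 - 100s - 312 = 0.
Trying s = 3: the polynomial evaluates to 0, so (s - 3) is a factor.
Dividing out leaves s^3 + 10s^2 + 68s + 104 = 0.
This factors further as (s + 2)(s^2 + 8s + 52) = 0.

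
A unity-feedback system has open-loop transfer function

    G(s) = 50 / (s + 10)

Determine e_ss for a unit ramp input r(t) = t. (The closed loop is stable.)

G(s) has no poles at the origin.
This is a Type 0 system; Kv = lim_{s→0} s·G(s) = 0, so the steady-state error for a ramp input is infinite.

e_ss = ∞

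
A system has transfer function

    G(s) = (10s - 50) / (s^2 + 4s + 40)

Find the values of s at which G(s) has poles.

The poles are the roots of the denominator s^2 + 4s + 40 = 0.
Using the quadratic formula: s = (-4 ± √(-144))/2 = -2 ± 6j.

s = -2 ± 6j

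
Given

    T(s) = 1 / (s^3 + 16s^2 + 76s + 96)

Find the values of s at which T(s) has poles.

The poles are the roots of the denominator s^3 + 16s^2 + 76s + 96 = 0.
Trying s = -6: the polynomial evaluates to 0, so (s + 6) is a factor.
Dividing out leaves s^2 + 10s + 16 = 0.
Factoring the quadratic: (s + 2)(s + 8) = 0.

s = -6, -2, -8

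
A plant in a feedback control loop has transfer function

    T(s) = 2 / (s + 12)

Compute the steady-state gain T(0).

T(0) = 1/6 ≈ 0.1667

Set s = 0: T(0) = (2) / (12) = 1/6.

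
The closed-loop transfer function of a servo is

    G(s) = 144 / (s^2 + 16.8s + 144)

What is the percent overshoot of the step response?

%OS ≈ 4.60%

Comparing s^2 + 16.8s + 144 to s^2 + 2ζωₙs + ωₙ²: ωₙ = 12 rad/s and ζ = 16.8/(2·12) = 0.7.
%OS = 100·exp(−πζ/√(1−ζ²)) = 100·exp(−π·0.7/√(1−0.7²)) ≈ 4.60%.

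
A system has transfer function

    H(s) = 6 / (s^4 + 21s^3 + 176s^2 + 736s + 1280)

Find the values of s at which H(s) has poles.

s = -4 + 4j, -4 - 4j, -5, -8

The poles are the roots of the denominator s^4 + 21s^3 + 176s^2 + 736s + 1280 = 0.
Trying s = -5: the polynomial evaluates to 0, so (s + 5) is a factor.
Dividing out leaves s^3 + 16s^2 + 96s + 256 = 0.
This factors further as (s^2 + 8s + 32)(s + 8) = 0.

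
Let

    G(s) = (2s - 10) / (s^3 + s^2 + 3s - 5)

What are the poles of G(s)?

s = -1 ± 2j, 1

The poles are the roots of the denominator s^3 + s^2 + 3s - 5 = 0.
Trying s = 1: the polynomial evaluates to 0, so (s - 1) is a factor.
Dividing out leaves s^2 + 2s + 5 = 0.
The quadratic formula then gives s = -1 ± 2j.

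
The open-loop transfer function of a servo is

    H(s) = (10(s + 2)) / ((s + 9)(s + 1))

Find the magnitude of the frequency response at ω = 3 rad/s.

|H(j3)| ≈ 1.202

Substitute s = j3: numerator = 20 + j30, denominator = j30.
|H(j3)| = |20 + j30| / |j30| = 36.056 / 30 ≈ 1.202.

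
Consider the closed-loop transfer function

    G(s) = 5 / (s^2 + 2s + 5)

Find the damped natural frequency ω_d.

Comparing s^2 + 2s + 5 to s^2 + 2ζωₙs + ωₙ²: ωₙ = √5 ≈ 2.236 rad/s and ζ = 2/(2·√5) ≈ 0.4472.
ζωₙ = 2/2 = 1, so ω_d = ωₙ√(1−ζ²) = √(ωₙ² − (ζωₙ)²) = √(5 − 1²) = √4 = 2 rad/s.

ω_d = 2 rad/s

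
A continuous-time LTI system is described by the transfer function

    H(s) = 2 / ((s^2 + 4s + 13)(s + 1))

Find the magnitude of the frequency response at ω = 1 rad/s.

Substitute s = j1: numerator = 2, denominator = 8 + j16.
|H(j1)| = |2| / |8 + j16| = 2 / 17.889 ≈ 0.1118.

|H(j1)| ≈ 0.1118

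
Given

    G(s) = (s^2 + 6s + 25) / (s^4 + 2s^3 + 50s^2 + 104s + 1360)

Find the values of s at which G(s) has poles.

The poles are the roots of the denominator s^4 + 2s^3 + 50s^2 + 104s + 1360 = 0.
No real roots exist; factor into two real quadratics: (s^2 - 4s + 40)(s^2 + 6s + 34) = 0.
Each quadratic gives a conjugate pair via the quadratic formula.

s = 2 + 6j, 2 - 6j, -3 + 5j, -3 - 5j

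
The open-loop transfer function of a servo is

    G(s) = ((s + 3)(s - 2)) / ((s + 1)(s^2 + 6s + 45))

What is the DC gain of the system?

G(0) = -2/15 ≈ -0.1333

At s = 0 each factor (s + a) contributes a and each (s^2 + bs + c) contributes c.
G(0) = 1·(3) · (-2) / ((1) · (45)) = -6/45 = -2/15.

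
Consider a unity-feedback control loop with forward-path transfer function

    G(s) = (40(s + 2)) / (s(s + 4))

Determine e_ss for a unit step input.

e_ss = 0

G(s) has one pole at the origin.
This is a Type 1 system; for a step input the steady-state error is zero.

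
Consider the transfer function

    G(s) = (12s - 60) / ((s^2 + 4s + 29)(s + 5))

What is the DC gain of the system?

G(0) = -12/29 ≈ -0.4138

Set s = 0: G(0) = (-60) / (145) = -12/29.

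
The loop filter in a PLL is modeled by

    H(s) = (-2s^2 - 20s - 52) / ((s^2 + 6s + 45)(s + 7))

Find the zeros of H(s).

Set the numerator to zero: -2s^2 - 20s - 52 = 0, i.e. -2·(s^2 + 10s + 26) = 0.
Factoring: (s^2 + 10s + 26) = 0.

s = -5 + j, -5 - j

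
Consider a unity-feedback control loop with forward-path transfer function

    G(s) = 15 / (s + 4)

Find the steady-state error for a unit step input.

G(s) has no poles at the origin.
This is a Type 0 system. Kp = lim_{s→0} G(s) = 15/4.
e_ss = 1/(1 + Kp) = 1/(1 + 15/4) = 4/19 ≈ 0.2105.

e_ss = 0.2105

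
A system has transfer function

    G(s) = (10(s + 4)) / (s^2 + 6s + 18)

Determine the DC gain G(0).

G(0) = 20/9 ≈ 2.222

At s = 0 each factor (s + a) contributes a and each (s^2 + bs + c) contributes c.
G(0) = 10·(4) / ((18)) = 40/18 = 20/9.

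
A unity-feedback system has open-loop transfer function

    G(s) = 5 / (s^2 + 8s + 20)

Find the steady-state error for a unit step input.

G(s) has no poles at the origin.
This is a Type 0 system. Kp = lim_{s→0} G(s) = 5/20 = 1/4.
e_ss = 1/(1 + Kp) = 1/(1 + 1/4) = 4/5 ≈ 0.8000.

e_ss = 0.8000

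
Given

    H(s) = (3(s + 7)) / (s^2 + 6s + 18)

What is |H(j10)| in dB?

|H(j10)|_dB ≈ -8.86 dB

Substitute s = j10: numerator = 21 + j30, denominator = -82 + j60.
|H(j10)| = |21 + j30| / |-82 + j60| = 36.620 / 101.61 ≈ 0.3604.
In decibels: 20·log₁₀(0.3604) ≈ -8.86 dB.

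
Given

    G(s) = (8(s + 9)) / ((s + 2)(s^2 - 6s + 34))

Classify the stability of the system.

The poles can be read from the denominator factors: s = -2, 3 ± 5j.
Since the pole(s) at s = 3 + 5j, 3 - 5j lie in the right half-plane, the system is unstable.

unstable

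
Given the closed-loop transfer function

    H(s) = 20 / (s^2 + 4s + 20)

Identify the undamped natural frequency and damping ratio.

Compare the denominator to the standard form s^2 + 2ζωₙs + ωₙ².
ωₙ² = 20, so ωₙ = √20 ≈ 4.472 rad/s.
2ζωₙ = 4, so ζ = 4/(2·√20) ≈ 0.4472.
With ζ = 0.4472 the response is underdamped.

ωₙ ≈ 4.472 rad/s, ζ ≈ 0.4472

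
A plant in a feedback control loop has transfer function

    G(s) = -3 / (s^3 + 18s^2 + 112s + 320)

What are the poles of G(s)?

s = -4 ± 4j, -10

The poles are the roots of the denominator s^3 + 18s^2 + 112s + 320 = 0.
Trying s = -10: the polynomial evaluates to 0, so (s + 10) is a factor.
Dividing out leaves s^2 + 8s + 32 = 0.
The quadratic formula then gives s = -4 ± 4j.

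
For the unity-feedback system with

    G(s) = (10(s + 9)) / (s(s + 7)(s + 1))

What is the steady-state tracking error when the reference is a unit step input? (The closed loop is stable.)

G(s) has one pole at the origin.
This is a Type 1 system; for a step input the steady-state error is zero.

e_ss = 0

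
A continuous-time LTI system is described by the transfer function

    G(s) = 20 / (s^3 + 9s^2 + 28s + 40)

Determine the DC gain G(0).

Set s = 0: G(0) = (20) / (40) = 1/2.

G(0) = 1/2 ≈ 0.5000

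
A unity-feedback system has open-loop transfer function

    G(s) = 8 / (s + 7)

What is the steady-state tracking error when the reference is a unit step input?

e_ss = 0.4667

G(s) has no poles at the origin.
This is a Type 0 system. Kp = lim_{s→0} G(s) = 8/7.
e_ss = 1/(1 + Kp) = 1/(1 + 8/7) = 7/15 ≈ 0.4667.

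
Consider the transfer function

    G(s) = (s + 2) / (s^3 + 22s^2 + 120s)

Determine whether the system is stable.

marginally stable

The denominator s^3 + 22s^2 + 120s factors as s(s + 10)(s + 12), giving poles at s = 0, -10, -12.
Since the simple pole(s) at s = 0 lie on the jω-axis with none in the right half-plane, the system is marginally stable.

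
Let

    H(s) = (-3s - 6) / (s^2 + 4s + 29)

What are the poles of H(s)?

The poles are the roots of the denominator s^2 + 4s + 29 = 0.
Using the quadratic formula: s = (-4 ± √(-100))/2 = -2 ± 5j.

s = -2 ± 5j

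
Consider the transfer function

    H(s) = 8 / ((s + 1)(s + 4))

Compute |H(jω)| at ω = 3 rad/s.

Substitute s = j3: numerator = 8, denominator = -5 + j15.
|H(j3)| = |8| / |-5 + j15| = 8 / 15.811 ≈ 0.5060.

|H(j3)| ≈ 0.5060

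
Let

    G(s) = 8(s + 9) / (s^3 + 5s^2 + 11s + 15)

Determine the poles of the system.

s = -1 ± 2j, -3

The poles are the roots of the denominator s^3 + 5s^2 + 11s + 15 = 0.
Trying s = -3: the polynomial evaluates to 0, so (s + 3) is a factor.
Dividing out leaves s^2 + 2s + 5 = 0.
The quadratic formula then gives s = -1 ± 2j.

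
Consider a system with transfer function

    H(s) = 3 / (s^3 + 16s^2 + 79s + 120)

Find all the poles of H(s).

s = -5, -3, -8

The poles are the roots of the denominator s^3 + 16s^2 + 79s + 120 = 0.
Trying s = -5: the polynomial evaluates to 0, so (s + 5) is a factor.
Dividing out leaves s^2 + 11s + 24 = 0.
Factoring the quadratic: (s + 3)(s + 8) = 0.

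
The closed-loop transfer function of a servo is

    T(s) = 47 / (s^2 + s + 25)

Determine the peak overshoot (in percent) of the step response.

%OS ≈ 72.9%

Comparing s^2 + s + 25 to s^2 + 2ζωₙs + ωₙ²: ωₙ = 5 rad/s and ζ = 1/(2·5) = 0.1.
%OS = 100·exp(−πζ/√(1−ζ²)) = 100·exp(−π·0.1/√(1−0.1²)) ≈ 72.9%.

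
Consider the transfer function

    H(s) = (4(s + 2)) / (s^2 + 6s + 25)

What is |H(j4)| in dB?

Substitute s = j4: numerator = 8 + j16, denominator = 9 + j24.
|H(j4)| = |8 + j16| / |9 + j24| = 17.889 / 25.632 ≈ 0.6979.
In decibels: 20·log₁₀(0.6979) ≈ -3.12 dB.

|H(j4)|_dB ≈ -3.12 dB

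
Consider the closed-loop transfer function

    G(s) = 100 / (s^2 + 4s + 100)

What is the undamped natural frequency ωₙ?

Compare the denominator to the standard form s^2 + 2ζωₙs + ωₙ².
ωₙ² = 100, so ωₙ = 10 rad/s.

ωₙ = 10 rad/s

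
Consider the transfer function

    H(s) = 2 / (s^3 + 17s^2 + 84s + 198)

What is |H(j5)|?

|H(j5)| ≈ 0.005373

Substitute s = j5: numerator = 2, denominator = -227 + j295.
|H(j5)| = |2| / |-227 + j295| = 2 / 372.23 ≈ 0.005373.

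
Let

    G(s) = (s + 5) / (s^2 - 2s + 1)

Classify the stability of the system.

The denominator s^2 - 2s + 1 factors as (s - 1)^2, giving poles at s = 1, 1.
Since the pole(s) at s = 1, 1 lie in the right half-plane, the system is unstable.

unstable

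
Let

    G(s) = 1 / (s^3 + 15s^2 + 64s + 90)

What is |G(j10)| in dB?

Substitute s = j10: numerator = 1, denominator = -1410 - j360.
|G(j10)| = |1| / |-1410 - j360| = 1 / 1455.2 ≈ 0.0006872.
In decibels: 20·log₁₀(0.0006872) ≈ -63.3 dB.

|G(j10)|_dB ≈ -63.3 dB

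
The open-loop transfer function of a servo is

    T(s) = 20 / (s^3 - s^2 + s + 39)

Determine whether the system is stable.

The denominator s^3 - s^2 + s + 39 factors as (s + 3)(s^2 - 4s + 13), giving poles at s = -3, 2 + 3j, 2 - 3j.
Since the pole(s) at s = 2 ± 3j lie in the right half-plane, the system is unstable.

unstable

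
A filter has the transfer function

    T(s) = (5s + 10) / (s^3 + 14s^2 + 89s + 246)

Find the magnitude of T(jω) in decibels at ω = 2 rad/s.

Substitute s = j2: numerator = 10 + j10, denominator = 190 + j170.
|T(j2)| = |10 + j10| / |190 + j170| = 14.142 / 254.95 ≈ 0.05547.
In decibels: 20·log₁₀(0.05547) ≈ -25.1 dB.

|T(j2)|_dB ≈ -25.1 dB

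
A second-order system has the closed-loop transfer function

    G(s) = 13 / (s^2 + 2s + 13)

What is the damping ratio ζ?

Compare the denominator to the standard form s^2 + 2ζωₙs + ωₙ².
ωₙ² = 13, so ωₙ = √13 ≈ 3.606 rad/s.
2ζωₙ = 2, so ζ = 2/(2·√13) ≈ 0.2774.

ζ ≈ 0.2774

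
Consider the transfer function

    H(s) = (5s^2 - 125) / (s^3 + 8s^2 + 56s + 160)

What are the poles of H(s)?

s = -2 ± 6j, -4

The poles are the roots of the denominator s^3 + 8s^2 + 56s + 160 = 0.
Trying s = -4: the polynomial evaluates to 0, so (s + 4) is a factor.
Dividing out leaves s^2 + 4s + 40 = 0.
The quadratic formula then gives s = -2 ± 6j.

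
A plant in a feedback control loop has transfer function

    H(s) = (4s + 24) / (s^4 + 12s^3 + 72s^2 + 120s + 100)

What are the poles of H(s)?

The poles are the roots of the denominator s^4 + 12s^3 + 72s^2 + 120s + 100 = 0.
No real roots exist; factor into two real quadratics: (s^2 + 10s + 50)(s^2 + 2s + 2) = 0.
Each quadratic gives a conjugate pair via the quadratic formula.

s = -5 ± 5j, -1 ± j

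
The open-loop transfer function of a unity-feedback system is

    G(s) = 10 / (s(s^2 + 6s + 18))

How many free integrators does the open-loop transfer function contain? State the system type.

Type 1

The denominator has 1 factor of s at the origin (free integrator), so this is a Type 1 system.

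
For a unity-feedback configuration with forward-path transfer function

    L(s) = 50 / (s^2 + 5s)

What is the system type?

Type 1

Factor s from the denominator: s^2 + 5s = s·(s + 5).
There is 1 pole at the origin, so the system is Type 1.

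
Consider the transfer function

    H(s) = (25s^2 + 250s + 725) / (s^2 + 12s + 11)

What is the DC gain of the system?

H(0) = 725/11 ≈ 65.91

Set s = 0: H(0) = (725) / (11) = 725/11.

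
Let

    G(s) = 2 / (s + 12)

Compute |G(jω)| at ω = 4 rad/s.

|G(j4)| ≈ 0.1581

Substitute s = j4: numerator = 2, denominator = 12 + j4.
|G(j4)| = |2| / |12 + j4| = 2 / 12.649 ≈ 0.1581.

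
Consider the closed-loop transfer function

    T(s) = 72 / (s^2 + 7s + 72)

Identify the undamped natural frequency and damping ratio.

ωₙ ≈ 8.485 rad/s, ζ ≈ 0.4125

Compare the denominator to the standard form s^2 + 2ζωₙs + ωₙ².
ωₙ² = 72, so ωₙ = √72 ≈ 8.485 rad/s.
2ζωₙ = 7, so ζ = 7/(2·√72) ≈ 0.4125.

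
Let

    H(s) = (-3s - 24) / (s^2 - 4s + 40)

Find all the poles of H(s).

s = 2 + 6j, 2 - 6j

The poles are the roots of the denominator s^2 - 4s + 40 = 0.
Using the quadratic formula: s = (4 ± √(-144))/2 = 2 ± 6j.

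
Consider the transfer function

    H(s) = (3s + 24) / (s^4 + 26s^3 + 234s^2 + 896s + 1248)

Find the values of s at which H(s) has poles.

s = -5 ± j, -4, -12

The poles are the roots of the denominator s^4 + 26s^3 + 234s^2 + 896s + 1248 = 0.
Trying s = -4: the polynomial evaluates to 0, so (s + 4) is a factor.
Dividing out leaves s^3 + 22s^2 + 146s + 312 = 0.
This factors further as (s^2 + 10s + 26)(s + 12) = 0.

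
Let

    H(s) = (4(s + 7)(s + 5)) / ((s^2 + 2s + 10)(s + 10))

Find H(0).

H(0) = 7/5 ≈ 1.400

At s = 0 each factor (s + a) contributes a and each (s^2 + bs + c) contributes c.
H(0) = 4·(7) · (5) / ((10) · (10)) = 140/100 = 7/5.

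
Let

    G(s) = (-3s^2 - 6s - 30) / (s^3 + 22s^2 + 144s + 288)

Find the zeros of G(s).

Set the numerator to zero: -3s^2 - 6s - 30 = 0, i.e. -3·(s^2 + 2s + 10) = 0.
Factoring: (s^2 + 2s + 10) = 0.

s = -1 + 3j, -1 - 3j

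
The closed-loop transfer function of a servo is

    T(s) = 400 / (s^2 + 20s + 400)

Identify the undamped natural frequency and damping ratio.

Compare the denominator to the standard form s^2 + 2ζωₙs + ωₙ².
ωₙ² = 400, so ωₙ = 20 rad/s.
2ζωₙ = 20, so ζ = 20/(2·20) = 0.5.
With ζ = 0.5 the response is underdamped.

ωₙ = 20 rad/s, ζ = 0.5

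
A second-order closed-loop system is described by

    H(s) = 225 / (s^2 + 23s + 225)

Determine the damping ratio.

ζ ≈ 0.7667

Compare the denominator to the standard form s^2 + 2ζωₙs + ωₙ².
ωₙ² = 225, so ωₙ = 15 rad/s.
2ζωₙ = 23, so ζ = 23/(2·15) ≈ 0.7667.
With ζ = 0.7667 the response is underdamped.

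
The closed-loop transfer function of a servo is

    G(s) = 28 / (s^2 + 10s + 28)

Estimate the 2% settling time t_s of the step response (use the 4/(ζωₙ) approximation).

Comparing s^2 + 10s + 28 to s^2 + 2ζωₙs + ωₙ²: ωₙ = √28 ≈ 5.292 rad/s and ζ = 10/(2·√28) ≈ 0.9449.
ζωₙ = 10/2 = 5, so t_s ≈ 4/(ζωₙ) = 4/5 = 0.8000 s.

t_s ≈ 0.8000 s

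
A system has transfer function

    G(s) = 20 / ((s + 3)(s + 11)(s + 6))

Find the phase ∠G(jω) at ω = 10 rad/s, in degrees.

∠G(j10) ≈ -174.6°

At s = j10: numerator = 20, denominator = -1802 + j170.
∠G = ∠num − ∠den = 0° − (174.61°) = -174.6°.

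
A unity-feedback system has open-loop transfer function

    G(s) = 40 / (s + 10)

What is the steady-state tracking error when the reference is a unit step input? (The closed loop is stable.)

e_ss = 0.2000

G(s) has no poles at the origin.
This is a Type 0 system. Kp = lim_{s→0} G(s) = 40/10 = 4.
e_ss = 1/(1 + Kp) = 1/(1 + 4) = 1/5 ≈ 0.2000.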